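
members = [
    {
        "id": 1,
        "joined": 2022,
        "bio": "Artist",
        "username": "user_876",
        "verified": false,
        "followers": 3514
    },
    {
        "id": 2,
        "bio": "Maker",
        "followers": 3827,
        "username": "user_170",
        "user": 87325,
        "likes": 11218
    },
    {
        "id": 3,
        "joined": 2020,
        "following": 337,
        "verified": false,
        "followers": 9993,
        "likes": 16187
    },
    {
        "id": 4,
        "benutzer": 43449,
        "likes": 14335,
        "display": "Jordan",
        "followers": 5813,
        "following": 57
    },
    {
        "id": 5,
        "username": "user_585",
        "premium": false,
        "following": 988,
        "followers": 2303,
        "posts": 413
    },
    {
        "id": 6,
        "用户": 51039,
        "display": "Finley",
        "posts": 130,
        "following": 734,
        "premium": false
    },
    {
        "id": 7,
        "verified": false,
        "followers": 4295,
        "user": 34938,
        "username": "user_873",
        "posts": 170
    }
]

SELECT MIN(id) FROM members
1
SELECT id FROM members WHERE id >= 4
[4, 5, 6, 7]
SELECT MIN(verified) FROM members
False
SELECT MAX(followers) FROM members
9993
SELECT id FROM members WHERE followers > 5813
[3]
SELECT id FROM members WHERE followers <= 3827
[1, 2, 5]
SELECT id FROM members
[1, 2, 3, 4, 5, 6, 7]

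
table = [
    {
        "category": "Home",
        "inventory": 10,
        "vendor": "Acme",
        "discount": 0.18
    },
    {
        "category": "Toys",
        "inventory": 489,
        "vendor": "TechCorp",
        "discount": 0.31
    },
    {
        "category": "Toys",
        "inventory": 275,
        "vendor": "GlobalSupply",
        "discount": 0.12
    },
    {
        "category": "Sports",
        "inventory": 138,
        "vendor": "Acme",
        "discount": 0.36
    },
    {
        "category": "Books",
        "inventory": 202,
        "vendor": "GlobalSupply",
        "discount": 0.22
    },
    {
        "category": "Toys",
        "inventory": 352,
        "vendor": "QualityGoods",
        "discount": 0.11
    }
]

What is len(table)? 6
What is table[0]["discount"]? 0.18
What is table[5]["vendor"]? "QualityGoods"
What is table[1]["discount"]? 0.31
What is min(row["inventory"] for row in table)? 10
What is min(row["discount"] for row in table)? 0.11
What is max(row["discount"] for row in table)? 0.36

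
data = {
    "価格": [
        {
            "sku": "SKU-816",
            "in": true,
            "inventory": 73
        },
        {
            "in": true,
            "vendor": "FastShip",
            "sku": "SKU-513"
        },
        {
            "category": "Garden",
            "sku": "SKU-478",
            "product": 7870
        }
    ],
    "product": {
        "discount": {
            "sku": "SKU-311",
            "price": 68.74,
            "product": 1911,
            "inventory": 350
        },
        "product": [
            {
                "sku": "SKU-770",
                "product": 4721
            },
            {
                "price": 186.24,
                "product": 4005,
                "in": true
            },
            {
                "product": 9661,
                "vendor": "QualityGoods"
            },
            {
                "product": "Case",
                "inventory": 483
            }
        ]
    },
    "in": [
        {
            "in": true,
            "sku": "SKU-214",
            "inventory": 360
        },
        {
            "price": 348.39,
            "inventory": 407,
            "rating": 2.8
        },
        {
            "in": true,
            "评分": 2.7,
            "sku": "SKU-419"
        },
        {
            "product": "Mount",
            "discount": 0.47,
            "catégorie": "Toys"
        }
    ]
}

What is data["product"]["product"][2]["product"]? 9661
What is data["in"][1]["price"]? 348.39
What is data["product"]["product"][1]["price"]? 186.24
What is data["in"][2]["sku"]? "SKU-419"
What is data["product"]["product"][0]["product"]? 4721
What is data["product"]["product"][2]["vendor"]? "QualityGoods"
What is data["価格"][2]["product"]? 7870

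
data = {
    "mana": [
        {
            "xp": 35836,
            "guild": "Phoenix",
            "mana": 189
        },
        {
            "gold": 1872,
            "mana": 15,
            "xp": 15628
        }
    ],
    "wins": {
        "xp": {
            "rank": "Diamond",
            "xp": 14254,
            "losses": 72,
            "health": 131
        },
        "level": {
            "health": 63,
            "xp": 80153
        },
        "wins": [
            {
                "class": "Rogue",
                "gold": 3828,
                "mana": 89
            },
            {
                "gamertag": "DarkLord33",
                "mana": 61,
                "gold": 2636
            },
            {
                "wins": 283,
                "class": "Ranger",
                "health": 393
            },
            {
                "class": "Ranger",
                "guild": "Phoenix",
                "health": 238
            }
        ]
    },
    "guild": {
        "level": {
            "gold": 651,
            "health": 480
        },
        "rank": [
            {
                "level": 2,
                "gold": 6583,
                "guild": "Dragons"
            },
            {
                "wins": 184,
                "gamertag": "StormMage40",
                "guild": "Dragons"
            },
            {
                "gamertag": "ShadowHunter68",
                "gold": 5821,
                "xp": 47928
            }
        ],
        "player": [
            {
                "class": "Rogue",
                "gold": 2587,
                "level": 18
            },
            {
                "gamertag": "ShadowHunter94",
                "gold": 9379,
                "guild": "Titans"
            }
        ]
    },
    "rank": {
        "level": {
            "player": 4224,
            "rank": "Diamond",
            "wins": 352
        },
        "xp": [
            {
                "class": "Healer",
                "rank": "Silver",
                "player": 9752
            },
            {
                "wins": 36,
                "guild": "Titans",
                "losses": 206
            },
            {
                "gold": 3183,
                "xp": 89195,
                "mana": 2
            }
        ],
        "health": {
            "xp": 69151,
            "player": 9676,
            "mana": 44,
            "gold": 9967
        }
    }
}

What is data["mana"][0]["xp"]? 35836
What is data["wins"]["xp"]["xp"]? 14254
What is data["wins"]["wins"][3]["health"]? 238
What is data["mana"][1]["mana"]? 15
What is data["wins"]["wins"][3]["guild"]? "Phoenix"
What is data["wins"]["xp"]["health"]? 131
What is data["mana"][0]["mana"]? 189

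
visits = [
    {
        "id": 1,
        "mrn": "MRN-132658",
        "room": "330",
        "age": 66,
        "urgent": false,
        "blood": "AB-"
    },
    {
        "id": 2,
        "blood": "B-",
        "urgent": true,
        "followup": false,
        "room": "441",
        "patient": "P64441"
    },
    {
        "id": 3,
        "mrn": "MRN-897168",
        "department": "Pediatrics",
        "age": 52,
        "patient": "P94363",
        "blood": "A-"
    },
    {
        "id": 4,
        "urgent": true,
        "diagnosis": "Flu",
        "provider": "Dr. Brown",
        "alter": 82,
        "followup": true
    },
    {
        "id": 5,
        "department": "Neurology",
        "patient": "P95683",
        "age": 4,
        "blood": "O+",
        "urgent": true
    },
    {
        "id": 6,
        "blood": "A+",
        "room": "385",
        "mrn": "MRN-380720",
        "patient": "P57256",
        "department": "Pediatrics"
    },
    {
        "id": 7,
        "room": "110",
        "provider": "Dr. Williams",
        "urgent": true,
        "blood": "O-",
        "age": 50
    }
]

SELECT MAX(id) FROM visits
7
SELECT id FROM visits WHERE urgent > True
[]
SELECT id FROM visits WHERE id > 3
[4, 5, 6, 7]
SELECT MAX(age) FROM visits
66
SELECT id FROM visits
[1, 2, 3, 4, 5, 6, 7]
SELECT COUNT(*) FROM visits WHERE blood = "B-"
1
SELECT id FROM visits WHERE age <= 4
[5]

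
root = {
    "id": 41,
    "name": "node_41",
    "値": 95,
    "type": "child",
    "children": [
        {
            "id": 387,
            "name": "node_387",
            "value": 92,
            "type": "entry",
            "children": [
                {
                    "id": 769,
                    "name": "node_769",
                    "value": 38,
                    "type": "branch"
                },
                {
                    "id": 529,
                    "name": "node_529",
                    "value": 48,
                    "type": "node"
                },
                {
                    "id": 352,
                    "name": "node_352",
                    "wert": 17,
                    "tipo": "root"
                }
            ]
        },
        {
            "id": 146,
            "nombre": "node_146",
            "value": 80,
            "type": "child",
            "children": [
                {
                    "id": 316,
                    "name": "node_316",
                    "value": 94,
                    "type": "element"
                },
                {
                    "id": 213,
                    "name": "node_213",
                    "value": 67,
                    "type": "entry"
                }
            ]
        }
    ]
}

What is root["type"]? "child"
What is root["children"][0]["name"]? "node_387"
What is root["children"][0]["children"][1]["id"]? 529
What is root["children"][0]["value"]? 92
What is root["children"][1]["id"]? 146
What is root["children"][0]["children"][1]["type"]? "node"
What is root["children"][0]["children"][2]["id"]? 352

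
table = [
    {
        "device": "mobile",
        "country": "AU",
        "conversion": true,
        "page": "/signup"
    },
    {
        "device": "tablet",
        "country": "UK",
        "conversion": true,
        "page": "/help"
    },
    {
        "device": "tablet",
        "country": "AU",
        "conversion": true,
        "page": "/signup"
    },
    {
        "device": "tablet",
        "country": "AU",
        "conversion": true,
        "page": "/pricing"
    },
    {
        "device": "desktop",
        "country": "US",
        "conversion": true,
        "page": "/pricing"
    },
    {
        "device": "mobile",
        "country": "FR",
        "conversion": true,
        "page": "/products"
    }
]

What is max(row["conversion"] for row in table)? True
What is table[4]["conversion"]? True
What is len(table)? 6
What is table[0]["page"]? "/signup"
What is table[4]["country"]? "US"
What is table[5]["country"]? "FR"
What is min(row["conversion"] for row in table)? True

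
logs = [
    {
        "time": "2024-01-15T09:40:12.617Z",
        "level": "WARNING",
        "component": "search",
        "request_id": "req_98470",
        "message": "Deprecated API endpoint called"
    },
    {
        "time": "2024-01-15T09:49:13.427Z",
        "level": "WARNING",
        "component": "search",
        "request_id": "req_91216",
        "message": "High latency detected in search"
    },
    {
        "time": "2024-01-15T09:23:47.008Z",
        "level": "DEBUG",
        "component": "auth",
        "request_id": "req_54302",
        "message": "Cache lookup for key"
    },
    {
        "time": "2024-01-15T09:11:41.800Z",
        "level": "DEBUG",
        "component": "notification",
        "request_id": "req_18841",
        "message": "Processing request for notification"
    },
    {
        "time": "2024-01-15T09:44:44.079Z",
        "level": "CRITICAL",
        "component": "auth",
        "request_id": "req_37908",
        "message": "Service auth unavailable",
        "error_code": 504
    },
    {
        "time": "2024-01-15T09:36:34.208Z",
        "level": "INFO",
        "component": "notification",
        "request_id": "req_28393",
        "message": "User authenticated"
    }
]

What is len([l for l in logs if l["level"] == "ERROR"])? 0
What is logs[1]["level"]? "WARNING"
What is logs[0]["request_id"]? "req_98470"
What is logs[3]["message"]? "Processing request for notification"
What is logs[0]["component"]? "search"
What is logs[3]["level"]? "DEBUG"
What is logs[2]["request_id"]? "req_54302"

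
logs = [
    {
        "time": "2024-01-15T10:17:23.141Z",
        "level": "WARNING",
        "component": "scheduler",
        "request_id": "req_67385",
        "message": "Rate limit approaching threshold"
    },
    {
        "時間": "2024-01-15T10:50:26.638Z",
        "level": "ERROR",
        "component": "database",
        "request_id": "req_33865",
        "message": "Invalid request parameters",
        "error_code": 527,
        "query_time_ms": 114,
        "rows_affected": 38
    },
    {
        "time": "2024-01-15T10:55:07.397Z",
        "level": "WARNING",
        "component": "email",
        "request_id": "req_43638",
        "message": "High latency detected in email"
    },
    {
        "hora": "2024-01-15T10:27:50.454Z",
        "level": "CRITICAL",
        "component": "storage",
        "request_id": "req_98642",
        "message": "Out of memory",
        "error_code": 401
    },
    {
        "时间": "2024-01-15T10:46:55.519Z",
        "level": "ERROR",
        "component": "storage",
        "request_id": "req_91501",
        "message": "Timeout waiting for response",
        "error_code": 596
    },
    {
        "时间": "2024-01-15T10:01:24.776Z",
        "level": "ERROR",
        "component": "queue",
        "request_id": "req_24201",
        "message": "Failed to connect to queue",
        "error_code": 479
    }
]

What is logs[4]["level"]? "ERROR"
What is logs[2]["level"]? "WARNING"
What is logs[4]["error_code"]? 596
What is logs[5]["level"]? "ERROR"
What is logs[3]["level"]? "CRITICAL"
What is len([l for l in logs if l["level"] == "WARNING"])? 2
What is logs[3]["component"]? "storage"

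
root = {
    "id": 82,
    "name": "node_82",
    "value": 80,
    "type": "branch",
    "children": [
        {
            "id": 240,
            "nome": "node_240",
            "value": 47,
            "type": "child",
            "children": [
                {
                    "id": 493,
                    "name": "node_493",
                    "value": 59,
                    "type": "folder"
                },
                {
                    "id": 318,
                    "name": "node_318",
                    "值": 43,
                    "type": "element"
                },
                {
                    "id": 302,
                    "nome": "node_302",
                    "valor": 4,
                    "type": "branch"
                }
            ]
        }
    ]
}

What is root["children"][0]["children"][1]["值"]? 43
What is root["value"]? 80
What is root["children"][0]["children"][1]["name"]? "node_318"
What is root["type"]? "branch"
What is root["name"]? "node_82"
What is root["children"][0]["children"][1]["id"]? 318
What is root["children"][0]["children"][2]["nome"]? "node_302"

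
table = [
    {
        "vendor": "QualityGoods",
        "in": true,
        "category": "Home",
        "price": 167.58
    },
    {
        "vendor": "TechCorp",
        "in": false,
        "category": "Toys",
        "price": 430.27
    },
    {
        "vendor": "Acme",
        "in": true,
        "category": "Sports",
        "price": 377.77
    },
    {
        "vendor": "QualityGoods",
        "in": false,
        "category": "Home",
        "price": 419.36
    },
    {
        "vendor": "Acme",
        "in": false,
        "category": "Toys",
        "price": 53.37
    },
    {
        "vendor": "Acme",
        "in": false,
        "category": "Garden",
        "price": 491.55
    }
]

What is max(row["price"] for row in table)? 491.55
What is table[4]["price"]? 53.37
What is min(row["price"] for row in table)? 53.37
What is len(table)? 6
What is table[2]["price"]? 377.77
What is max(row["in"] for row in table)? True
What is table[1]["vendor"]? "TechCorp"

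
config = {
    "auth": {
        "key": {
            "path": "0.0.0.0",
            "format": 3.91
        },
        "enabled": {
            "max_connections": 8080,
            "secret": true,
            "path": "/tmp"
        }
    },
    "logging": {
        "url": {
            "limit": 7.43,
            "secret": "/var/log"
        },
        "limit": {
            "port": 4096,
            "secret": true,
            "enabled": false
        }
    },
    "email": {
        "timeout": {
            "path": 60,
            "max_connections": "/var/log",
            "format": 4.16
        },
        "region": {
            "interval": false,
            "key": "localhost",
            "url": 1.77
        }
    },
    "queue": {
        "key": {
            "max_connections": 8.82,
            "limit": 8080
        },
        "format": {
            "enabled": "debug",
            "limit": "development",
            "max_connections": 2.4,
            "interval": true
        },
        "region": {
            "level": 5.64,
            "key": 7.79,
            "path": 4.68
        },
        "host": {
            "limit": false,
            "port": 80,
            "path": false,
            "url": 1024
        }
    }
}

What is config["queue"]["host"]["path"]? False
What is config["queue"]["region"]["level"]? 5.64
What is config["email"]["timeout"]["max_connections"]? "/var/log"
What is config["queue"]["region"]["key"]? 7.79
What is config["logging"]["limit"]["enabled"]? False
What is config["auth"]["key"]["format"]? 3.91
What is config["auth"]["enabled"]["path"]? "/tmp"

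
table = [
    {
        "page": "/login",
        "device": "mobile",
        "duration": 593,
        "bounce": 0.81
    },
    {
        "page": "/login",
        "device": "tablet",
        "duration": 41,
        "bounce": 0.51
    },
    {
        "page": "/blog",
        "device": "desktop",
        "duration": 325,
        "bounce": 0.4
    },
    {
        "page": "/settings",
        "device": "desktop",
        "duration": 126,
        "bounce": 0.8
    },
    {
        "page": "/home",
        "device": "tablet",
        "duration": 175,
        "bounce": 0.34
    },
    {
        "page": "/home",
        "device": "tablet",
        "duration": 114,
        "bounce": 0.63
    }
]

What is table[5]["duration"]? 114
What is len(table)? 6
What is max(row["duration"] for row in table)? 593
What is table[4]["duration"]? 175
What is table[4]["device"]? "tablet"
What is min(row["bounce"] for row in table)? 0.34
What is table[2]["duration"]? 325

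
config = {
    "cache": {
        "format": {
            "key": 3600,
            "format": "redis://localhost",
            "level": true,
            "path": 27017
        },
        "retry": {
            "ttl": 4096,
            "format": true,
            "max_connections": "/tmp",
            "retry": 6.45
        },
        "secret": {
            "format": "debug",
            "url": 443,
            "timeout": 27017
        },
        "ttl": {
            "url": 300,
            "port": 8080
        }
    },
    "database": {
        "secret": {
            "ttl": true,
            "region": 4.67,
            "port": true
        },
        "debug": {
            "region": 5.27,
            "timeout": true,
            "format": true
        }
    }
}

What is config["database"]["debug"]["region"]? 5.27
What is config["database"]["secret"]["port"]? True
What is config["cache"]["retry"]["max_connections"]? "/tmp"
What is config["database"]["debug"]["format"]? True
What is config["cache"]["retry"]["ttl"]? 4096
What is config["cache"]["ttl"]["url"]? 300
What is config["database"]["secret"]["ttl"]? True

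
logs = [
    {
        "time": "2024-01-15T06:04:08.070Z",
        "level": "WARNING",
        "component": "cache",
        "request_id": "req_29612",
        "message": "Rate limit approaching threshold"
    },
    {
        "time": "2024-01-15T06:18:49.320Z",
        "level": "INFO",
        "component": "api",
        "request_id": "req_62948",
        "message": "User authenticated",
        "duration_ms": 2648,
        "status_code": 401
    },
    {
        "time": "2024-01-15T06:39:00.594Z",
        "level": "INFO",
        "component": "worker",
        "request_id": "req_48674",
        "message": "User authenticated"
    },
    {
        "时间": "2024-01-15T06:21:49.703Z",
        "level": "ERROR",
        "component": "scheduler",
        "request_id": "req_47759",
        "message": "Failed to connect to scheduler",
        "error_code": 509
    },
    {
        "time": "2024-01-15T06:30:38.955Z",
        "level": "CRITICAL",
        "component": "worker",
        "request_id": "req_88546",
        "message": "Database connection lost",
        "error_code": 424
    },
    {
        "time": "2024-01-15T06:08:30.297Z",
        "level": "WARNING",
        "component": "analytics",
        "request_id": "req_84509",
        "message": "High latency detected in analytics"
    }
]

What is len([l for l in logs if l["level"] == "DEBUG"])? 0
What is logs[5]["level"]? "WARNING"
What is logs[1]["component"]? "api"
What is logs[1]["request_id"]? "req_62948"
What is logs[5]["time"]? "2024-01-15T06:08:30.297Z"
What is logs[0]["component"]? "cache"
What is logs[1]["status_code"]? 401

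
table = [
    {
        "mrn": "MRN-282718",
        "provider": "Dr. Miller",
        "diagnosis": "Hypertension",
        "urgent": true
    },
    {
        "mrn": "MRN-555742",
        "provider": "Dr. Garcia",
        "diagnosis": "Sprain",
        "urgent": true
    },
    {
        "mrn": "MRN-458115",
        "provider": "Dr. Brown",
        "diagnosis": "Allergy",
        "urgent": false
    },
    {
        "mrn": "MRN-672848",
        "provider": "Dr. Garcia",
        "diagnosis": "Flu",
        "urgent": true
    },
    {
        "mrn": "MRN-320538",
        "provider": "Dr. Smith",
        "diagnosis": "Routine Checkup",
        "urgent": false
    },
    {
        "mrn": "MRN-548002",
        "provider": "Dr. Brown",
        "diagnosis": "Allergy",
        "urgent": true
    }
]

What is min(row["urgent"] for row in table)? False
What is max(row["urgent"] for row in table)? True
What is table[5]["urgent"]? True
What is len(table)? 6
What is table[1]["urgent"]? True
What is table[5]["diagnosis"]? "Allergy"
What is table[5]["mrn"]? "MRN-548002"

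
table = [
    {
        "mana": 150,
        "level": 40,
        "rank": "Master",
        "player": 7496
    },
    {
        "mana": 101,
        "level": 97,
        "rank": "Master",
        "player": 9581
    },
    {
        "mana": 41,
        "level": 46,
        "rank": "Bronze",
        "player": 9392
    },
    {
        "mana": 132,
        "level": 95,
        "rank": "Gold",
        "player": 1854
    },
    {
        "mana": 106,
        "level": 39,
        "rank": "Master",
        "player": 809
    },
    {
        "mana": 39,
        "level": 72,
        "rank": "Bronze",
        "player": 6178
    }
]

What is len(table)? 6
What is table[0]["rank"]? "Master"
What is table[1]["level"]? 97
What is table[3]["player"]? 1854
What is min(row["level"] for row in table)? 39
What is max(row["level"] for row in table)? 97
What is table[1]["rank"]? "Master"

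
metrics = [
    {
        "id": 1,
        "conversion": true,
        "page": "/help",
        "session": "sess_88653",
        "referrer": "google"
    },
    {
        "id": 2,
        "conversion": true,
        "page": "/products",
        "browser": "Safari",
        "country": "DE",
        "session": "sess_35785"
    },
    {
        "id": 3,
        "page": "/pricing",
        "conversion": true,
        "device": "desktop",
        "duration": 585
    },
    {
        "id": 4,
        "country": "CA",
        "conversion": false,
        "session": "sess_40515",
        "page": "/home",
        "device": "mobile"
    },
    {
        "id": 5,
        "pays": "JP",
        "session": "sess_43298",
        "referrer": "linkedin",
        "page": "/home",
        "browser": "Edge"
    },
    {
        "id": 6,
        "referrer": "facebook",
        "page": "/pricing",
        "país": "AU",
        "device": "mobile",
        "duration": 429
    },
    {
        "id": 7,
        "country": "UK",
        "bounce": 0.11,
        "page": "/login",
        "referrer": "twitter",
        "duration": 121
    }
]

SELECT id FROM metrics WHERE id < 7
[1, 2, 3, 4, 5, 6]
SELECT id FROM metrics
[1, 2, 3, 4, 5, 6, 7]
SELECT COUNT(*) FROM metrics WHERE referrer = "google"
1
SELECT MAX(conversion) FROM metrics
True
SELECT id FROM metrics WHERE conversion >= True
[1, 2, 3]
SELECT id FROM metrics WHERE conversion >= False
[1, 2, 3, 4]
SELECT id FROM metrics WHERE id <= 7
[1, 2, 3, 4, 5, 6, 7]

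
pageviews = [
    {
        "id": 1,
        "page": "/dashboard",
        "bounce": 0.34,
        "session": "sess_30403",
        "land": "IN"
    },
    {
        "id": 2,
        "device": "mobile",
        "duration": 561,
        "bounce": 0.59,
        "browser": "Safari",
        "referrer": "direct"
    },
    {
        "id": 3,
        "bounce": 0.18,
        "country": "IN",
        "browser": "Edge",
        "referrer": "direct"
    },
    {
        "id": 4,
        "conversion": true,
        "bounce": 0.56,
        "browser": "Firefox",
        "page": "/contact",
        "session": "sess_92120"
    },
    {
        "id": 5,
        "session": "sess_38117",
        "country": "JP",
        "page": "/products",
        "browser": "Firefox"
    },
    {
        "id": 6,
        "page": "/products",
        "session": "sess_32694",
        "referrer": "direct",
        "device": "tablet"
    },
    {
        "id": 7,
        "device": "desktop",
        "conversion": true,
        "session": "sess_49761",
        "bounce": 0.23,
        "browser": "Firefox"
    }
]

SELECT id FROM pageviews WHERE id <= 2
[1, 2]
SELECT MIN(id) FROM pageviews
1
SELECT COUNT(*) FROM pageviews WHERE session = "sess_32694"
1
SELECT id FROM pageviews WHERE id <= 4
[1, 2, 3, 4]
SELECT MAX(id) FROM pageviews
7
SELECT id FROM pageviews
[1, 2, 3, 4, 5, 6, 7]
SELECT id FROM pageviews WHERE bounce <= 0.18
[3]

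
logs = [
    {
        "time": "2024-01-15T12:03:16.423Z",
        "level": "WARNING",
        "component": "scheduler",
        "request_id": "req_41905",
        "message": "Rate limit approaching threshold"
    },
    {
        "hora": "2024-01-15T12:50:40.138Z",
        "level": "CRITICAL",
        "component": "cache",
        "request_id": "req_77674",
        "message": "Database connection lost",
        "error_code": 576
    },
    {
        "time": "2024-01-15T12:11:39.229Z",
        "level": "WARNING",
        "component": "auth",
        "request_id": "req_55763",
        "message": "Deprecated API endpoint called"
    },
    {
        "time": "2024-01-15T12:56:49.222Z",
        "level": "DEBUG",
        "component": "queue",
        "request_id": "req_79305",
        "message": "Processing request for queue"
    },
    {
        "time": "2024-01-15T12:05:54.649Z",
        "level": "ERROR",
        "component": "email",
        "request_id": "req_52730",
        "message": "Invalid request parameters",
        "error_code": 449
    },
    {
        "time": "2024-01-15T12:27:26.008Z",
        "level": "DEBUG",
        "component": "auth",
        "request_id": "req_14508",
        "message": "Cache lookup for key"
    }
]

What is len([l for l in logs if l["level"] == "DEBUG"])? 2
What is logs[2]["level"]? "WARNING"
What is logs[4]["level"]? "ERROR"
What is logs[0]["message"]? "Rate limit approaching threshold"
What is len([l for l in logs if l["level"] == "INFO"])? 0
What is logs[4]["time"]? "2024-01-15T12:05:54.649Z"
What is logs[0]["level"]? "WARNING"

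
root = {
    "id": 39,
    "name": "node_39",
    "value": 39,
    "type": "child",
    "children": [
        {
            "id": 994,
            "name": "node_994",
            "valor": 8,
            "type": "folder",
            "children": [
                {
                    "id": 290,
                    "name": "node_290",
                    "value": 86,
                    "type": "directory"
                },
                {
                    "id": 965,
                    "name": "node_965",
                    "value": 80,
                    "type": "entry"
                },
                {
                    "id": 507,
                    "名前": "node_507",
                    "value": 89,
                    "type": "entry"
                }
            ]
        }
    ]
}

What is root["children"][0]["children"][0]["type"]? "directory"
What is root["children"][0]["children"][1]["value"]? 80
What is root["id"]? 39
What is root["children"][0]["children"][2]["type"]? "entry"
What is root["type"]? "child"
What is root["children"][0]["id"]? 994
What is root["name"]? "node_39"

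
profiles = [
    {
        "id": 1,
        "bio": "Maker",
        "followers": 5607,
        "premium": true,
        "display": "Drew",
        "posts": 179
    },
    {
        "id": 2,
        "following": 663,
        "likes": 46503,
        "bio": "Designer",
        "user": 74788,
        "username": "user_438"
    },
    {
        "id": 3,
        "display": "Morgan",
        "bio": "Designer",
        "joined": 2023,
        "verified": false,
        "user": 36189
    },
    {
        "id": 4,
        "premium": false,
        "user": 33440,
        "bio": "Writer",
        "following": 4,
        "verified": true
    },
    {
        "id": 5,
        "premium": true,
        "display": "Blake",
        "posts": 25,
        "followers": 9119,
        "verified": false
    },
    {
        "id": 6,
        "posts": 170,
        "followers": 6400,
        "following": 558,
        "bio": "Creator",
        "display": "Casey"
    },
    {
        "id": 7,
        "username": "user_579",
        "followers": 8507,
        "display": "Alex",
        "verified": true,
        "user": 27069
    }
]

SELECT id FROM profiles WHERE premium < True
[4]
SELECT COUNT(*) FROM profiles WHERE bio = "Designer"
2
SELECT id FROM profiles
[1, 2, 3, 4, 5, 6, 7]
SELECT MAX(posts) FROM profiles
179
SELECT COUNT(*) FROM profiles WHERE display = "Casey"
1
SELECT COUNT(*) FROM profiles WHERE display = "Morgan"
1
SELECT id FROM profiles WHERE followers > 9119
[]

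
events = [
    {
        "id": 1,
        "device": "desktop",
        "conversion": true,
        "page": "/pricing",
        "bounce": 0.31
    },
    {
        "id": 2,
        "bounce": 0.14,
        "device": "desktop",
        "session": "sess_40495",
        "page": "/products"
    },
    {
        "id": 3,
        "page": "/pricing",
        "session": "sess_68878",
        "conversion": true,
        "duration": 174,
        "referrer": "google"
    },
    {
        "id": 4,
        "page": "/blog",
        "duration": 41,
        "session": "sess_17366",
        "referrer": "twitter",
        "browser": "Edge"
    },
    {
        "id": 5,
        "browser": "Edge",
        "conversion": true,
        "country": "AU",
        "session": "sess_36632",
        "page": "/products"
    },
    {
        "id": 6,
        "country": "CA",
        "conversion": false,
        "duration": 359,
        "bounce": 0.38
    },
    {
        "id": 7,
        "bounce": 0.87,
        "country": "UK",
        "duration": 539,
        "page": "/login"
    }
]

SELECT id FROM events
[1, 2, 3, 4, 5, 6, 7]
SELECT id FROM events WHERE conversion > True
[]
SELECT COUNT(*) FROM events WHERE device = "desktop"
2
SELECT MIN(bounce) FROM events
0.14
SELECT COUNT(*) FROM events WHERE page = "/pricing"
2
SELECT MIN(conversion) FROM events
False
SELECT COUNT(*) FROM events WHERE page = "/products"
2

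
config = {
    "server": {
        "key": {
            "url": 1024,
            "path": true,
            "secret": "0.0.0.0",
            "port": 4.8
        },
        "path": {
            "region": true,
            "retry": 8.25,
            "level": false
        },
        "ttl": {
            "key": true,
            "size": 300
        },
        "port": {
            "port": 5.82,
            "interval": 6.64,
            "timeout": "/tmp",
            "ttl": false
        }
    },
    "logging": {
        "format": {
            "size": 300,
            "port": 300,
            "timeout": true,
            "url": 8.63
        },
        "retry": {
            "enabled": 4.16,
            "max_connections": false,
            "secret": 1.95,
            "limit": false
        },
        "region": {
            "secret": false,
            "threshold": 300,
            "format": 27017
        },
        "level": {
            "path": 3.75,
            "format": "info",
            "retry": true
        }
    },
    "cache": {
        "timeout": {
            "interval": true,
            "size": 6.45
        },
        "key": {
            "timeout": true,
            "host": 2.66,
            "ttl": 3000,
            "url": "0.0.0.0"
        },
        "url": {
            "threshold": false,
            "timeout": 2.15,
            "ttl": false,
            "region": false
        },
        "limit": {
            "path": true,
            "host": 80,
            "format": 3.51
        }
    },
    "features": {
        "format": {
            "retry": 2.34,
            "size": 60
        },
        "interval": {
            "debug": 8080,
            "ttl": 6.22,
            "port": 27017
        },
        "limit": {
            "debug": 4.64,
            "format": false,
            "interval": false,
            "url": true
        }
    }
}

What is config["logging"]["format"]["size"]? 300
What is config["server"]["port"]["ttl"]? False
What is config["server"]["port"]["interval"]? 6.64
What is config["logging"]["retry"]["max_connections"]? False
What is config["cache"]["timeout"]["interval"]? True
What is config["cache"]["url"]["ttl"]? False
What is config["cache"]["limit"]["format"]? 3.51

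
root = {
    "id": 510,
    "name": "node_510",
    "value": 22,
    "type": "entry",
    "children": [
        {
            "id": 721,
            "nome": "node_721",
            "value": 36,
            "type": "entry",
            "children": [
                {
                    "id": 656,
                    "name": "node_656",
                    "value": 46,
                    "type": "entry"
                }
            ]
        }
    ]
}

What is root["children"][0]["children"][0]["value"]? 46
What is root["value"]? 22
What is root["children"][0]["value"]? 36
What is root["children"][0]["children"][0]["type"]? "entry"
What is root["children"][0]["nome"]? "node_721"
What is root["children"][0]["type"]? "entry"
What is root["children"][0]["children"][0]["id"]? 656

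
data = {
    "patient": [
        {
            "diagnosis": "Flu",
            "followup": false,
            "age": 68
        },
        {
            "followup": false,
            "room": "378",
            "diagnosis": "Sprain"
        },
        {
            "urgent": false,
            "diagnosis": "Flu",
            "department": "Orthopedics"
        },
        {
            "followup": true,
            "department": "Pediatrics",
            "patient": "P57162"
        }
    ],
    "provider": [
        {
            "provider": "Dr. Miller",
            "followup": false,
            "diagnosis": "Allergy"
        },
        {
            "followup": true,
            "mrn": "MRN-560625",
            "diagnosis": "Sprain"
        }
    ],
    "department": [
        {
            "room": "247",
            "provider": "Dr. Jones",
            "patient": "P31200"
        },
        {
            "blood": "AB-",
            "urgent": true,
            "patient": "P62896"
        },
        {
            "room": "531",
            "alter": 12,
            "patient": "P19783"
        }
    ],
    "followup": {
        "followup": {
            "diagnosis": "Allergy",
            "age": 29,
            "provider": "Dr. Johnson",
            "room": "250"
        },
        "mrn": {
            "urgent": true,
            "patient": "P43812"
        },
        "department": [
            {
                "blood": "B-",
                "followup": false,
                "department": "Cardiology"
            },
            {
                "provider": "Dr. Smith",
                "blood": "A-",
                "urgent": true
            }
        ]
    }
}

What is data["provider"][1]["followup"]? True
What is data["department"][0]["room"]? "247"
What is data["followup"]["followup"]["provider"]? "Dr. Johnson"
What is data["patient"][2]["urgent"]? False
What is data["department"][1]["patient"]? "P62896"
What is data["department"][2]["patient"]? "P19783"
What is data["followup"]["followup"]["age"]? 29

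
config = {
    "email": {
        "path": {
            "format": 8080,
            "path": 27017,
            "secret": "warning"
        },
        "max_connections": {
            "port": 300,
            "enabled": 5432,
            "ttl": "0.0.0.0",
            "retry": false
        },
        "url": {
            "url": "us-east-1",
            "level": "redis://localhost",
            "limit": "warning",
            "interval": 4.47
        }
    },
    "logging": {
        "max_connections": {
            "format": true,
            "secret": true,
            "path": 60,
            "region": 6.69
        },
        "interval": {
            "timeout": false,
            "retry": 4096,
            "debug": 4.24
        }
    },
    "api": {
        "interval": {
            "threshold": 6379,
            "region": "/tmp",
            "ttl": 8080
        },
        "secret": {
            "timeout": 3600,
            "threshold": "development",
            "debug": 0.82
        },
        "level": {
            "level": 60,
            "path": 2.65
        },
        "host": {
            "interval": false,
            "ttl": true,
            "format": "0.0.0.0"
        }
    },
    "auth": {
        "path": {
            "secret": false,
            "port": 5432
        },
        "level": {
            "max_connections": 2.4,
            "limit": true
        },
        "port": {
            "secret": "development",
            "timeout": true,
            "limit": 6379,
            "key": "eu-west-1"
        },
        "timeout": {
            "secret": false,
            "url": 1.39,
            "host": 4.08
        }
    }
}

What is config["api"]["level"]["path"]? 2.65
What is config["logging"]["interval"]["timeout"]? False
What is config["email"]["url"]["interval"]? 4.47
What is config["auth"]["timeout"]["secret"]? False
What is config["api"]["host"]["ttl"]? True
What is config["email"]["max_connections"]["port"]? 300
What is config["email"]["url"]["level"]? "redis://localhost"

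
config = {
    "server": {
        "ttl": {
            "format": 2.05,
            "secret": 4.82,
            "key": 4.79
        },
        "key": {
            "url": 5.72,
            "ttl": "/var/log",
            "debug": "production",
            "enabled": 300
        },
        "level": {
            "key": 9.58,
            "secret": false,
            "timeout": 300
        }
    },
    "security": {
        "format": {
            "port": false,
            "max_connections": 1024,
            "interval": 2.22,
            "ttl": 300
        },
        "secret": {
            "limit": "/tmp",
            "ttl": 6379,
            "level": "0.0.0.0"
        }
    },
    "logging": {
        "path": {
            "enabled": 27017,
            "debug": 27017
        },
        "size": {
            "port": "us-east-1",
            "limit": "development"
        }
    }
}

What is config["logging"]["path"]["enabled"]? 27017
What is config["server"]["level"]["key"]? 9.58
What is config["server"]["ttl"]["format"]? 2.05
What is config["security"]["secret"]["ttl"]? 6379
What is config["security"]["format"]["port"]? False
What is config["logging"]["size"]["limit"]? "development"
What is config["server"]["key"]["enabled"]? 300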